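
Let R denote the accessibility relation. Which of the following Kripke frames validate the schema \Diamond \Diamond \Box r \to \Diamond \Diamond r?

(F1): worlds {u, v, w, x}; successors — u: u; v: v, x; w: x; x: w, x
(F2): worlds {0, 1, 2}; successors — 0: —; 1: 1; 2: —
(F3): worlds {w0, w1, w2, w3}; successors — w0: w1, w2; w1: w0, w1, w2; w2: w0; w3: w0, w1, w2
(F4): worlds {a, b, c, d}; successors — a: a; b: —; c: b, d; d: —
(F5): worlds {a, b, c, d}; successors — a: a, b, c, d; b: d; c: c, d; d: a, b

The schema corresponds to a generalized confluence (Geach) condition: \forall x \forall y (x R^2 y \to \exists w (yRw \wedge x R^2 w)).
(F1): ✓.
(F2): ✓.
(F3): fails — w2R²w2 but no w with w2Rw and w2R²w.
(F4): ✓.
(F5): fails — bR²b but no w with bRw and bR²w.

(F1), (F2), (F4)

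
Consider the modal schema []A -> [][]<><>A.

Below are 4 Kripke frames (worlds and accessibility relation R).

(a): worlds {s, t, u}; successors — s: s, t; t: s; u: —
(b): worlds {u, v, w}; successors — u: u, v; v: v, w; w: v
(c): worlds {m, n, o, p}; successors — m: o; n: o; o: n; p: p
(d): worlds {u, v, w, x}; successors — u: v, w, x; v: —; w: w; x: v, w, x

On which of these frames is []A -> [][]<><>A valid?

(a), (b)

Frame correspondent (Sahlqvist): forall x forall z (x R^2 z -> exists w (xRw & z R^2 w)) — i.e. a generalized confluence (Geach) condition.
(a): holds.
(b): holds.
(c): fails — mR²n but no w with mRw and nR²w.
(d): fails — uR²v but no t with uRt and vR²t.
Valid on: (a), (b).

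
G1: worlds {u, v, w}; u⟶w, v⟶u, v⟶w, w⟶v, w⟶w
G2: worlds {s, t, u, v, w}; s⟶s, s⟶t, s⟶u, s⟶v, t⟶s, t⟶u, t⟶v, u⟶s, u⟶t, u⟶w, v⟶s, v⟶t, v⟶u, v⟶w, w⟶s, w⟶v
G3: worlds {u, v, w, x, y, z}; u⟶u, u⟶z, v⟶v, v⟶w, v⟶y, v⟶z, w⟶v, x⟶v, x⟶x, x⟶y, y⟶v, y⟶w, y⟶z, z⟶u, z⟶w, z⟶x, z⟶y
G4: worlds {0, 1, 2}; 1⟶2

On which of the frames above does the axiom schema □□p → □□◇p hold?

G1, G2, G4

This is the axiom for a generalized confluence (Geach) condition; its first-order frame correspondent is ∀x ∀z (xR²z → ∃w (xR²w ∧ zRw)).
G1: satisfies the condition.
G2: satisfies the condition.
G3: fails — uR²w but no t with uR²t and wRt.
G4: satisfies the condition.
Valid on: G1, G2, G4.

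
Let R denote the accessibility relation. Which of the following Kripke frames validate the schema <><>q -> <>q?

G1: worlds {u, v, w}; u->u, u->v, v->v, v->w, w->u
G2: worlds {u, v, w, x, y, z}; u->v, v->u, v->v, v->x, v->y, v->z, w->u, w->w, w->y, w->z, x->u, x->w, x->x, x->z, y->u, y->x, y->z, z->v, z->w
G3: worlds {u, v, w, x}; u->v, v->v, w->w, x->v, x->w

The schema corresponds to transitivity: forall x forall y forall z (Rxy & Ryz -> Rxz).
G1: fails — Ruv and Rvw but not Ruw.
G2: fails — Ruv and Rvz but not Ruz.
G3: holds.
Valid on: G3.

G3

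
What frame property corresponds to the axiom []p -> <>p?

Seriality

This schema is the D axiom.
It corresponds to seriality: forall x exists y Rxy.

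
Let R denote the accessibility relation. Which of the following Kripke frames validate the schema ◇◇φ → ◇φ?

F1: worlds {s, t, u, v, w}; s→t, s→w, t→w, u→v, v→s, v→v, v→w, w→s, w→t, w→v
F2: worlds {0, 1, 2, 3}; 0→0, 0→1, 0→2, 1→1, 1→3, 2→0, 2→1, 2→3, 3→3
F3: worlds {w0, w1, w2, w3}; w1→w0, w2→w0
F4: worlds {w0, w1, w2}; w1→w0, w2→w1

Frame correspondent (Sahlqvist): ∀x ∀y ∀z (Rxy ∧ Ryz → Rxz) — i.e. transitivity.
F1: fails — Ruv and Rvw but not Ruw.
F2: fails — R02 and R23 but not R03.
F3: ✓.
F4: fails — Rw2w1 and Rw1w0 but not Rw2w0.
Valid on: F3.

F3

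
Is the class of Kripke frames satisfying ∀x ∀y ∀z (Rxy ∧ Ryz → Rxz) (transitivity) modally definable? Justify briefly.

Yes: it is transitivity, defined by the 4 schema □p → □□p.
Suppose □p→□□p is valid. Take Rxy, Ryz and set V(p)={w : Rxw}. Then □p at x, so □□p at x, so □p at y, so p at z, i.e. Rxz.

Definable; □p → □□p defines it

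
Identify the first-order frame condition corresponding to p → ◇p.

reflexivity: ∀x Rxx

This schema is equivalent to the T axiom □p → p.
It corresponds to reflexivity: ∀x Rxx.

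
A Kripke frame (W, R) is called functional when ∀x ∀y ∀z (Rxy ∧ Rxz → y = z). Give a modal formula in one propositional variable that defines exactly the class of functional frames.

A defining formula is ◇r → □r (the CD axiom).

◇r → □r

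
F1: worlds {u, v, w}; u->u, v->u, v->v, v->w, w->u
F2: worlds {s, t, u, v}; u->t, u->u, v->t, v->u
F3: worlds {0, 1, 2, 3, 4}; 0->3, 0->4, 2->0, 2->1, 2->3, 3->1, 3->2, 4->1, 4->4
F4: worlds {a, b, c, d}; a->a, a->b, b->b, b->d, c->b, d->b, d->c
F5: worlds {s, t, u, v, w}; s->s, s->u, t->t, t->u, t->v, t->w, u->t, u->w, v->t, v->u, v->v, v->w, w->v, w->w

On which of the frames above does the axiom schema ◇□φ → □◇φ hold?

F1, F4

The schema corresponds to convergence: ∀x ∀y ∀z (Rxy ∧ Rxz → ∃w (Ryw ∧ Rzw)).
F1: holds.
F2: fails — Rut and Rut but t and t have no common successor.
F3: fails — R23 and R20 but 3 and 0 have no common successor.
F4: holds.
F5: fails — Rsu and Rss but u and s have no common successor.
Valid on: F1, F4.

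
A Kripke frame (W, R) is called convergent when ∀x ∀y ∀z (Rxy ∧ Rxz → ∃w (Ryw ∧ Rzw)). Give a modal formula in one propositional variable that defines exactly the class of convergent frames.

The condition is convergence. The .2 schema ◇□s → □◇s defines it.

◇□s → □◇s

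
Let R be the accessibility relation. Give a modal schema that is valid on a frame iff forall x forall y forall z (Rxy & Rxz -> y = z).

A defining formula is ◇ψ → □ψ (the CD axiom).
Suppose ◇ψ→□ψ is valid. Take Rxy, Rxz and set V(ψ)={y}. Then ◇ψ at x, so □ψ at x, so ψ at z, i.e. z=y.

◇ψ → □ψ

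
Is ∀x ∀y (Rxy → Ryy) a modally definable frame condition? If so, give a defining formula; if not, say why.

Yes: it is shift-reflexivity, defined by the T□ schema □(□q → q).

Yes — defined by □(□q → q)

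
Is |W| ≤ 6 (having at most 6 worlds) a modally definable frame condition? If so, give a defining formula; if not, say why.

Not modally definable

Any modally definable frame class is closed under disjoint unions.
Any modal formula valid on each of 7 disjoint one-world frames is valid on their disjoint union (validity is preserved under disjoint unions). Each one-world frame has |W|=1≤6, but the union has |W|=7.
So the class is not modally definable.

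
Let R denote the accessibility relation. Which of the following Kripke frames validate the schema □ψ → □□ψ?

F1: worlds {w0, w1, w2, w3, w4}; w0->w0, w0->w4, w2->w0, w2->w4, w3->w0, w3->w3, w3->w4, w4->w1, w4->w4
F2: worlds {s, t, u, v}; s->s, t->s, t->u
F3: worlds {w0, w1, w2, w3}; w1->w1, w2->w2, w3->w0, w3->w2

F2, F3

The schema corresponds to transitivity: ∀x ∀y ∀z (Rxy ∧ Ryz → Rxz).
F1: fails — Rw0w4 and Rw4w1 but not Rw0w1.
F2: satisfies the condition.
F3: satisfies the condition.
Valid on: F2, F3.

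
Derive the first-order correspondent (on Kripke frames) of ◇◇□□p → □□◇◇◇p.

∀x ∀y ∀z ((xR²y ∧ xR²z) → ∃w (yR²w ∧ zR³w))

This is a Sahlqvist (Geach-type) schema ◇^2□^2p → □^2◇^3p.
First-order correspondent: ∀x ∀y ∀z ((xR²y ∧ xR²z) → ∃w (yR²w ∧ zR³w)).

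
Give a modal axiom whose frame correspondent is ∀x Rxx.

□p → p

The condition is reflexivity. The T schema □p → p defines it.
Suppose □p→p is valid. At any x set V(p)={w : Rxw}. Then □p holds at x, so p holds at x, i.e. Rxx.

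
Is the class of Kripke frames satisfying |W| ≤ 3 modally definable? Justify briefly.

Not definable by any modal formula

Any modally definable frame class is closed under disjoint unions.
Any modal formula valid on each of 4 disjoint one-world frames is valid on their disjoint union (validity is preserved under disjoint unions). Each one-world frame has |W|=1≤3, but the union has |W|=4.
So no modal formula (or set of formulas) defines exactly the |W|≤3 frames.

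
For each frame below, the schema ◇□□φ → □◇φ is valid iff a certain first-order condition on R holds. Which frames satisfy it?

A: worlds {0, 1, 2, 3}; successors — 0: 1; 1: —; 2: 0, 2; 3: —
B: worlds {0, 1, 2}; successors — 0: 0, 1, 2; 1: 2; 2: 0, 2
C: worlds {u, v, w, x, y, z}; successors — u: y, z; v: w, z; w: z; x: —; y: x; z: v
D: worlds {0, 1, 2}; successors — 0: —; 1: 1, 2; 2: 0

This is the axiom for a generalized confluence (Geach) condition; its first-order frame correspondent is ∀x ∀y ∀z ((xRy ∧ xRz) → ∃w (yR²w ∧ zRw)).
A: fails — 0R1, 0R1 but no w with 1R²w and 1Rw.
B: condition met.
C: fails — uRy, uRy but no t with yR²t and yRt.
D: fails — 1R2, 1R1 but no w with 2R²w and 1Rw.

B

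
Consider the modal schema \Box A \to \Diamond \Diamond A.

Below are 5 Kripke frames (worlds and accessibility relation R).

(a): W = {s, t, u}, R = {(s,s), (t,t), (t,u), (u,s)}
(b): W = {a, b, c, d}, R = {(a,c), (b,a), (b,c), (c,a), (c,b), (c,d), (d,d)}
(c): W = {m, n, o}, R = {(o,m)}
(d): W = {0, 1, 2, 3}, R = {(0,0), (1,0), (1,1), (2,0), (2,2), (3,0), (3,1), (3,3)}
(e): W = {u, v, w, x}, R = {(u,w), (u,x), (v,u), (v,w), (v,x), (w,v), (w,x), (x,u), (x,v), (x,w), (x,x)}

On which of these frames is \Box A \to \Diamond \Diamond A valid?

The schema corresponds to a generalized confluence (Geach) condition: \forall x \exists w (xRw \wedge x R^2 w).
(a): condition met.
(b): fails — at a but no w with aRw and aR²w.
(c): fails — at m but no w with mRw and mR²w.
(d): condition met.
(e): condition met.
Valid on: (a), (d), (e).

(a), (d), (e)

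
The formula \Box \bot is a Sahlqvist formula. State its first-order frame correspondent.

This schema is the Ver axiom.
It corresponds to emptiness of R: \forall x \forall y \neg Rxy.

Emptiness of R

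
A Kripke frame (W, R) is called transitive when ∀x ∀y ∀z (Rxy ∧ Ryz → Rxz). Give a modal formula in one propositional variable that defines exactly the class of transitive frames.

The condition is transitivity. The 4 schema □q → □□q defines it.
Suppose □q→□□q is valid. Take Rxy, Ryz and set V(q)={w : Rxw}. Then □q at x, so □□q at x, so □q at y, so q at z, i.e. Rxz.

□q → □□q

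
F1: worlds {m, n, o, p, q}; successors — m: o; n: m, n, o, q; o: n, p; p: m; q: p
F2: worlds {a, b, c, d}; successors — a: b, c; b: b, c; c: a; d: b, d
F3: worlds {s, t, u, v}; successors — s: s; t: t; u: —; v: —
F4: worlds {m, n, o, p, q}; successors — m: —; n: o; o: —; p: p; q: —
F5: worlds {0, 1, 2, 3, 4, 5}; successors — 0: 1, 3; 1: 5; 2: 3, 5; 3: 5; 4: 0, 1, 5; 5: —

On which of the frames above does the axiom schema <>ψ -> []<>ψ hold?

F3

Frame correspondent (Sahlqvist): forall x forall y forall z (Rxy & Rxz -> Ryz) — i.e. the Euclidean property.
F1: fails — Rmo and Rmo but not Roo.
F2: fails — Rac and Rab but not Rcb.
F3: ✓.
F4: fails — Rno and Rno but not Roo.
F5: fails — R01 and R01 but not R11.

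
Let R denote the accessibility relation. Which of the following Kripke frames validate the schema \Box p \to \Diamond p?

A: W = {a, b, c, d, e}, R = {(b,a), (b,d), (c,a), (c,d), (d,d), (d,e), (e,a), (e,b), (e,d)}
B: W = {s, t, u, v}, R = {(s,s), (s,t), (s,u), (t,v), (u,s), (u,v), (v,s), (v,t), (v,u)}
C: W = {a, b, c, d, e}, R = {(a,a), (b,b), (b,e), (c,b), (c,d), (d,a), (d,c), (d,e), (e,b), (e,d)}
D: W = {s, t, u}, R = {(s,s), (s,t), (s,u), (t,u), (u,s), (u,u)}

B, C, D

Frame correspondent (Sahlqvist): \forall x \exists y Rxy — i.e. seriality.
A: fails — world a has no successor.
B: holds.
C: holds.
D: holds.
Valid on: B, C, D.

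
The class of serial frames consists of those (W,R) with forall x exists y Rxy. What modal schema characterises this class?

□p → ◇p

The condition is seriality. The D schema □p → ◇p defines it.
Suppose □p→◇p is valid. At any x set V(p)=W. Then □p at x, so ◇p at x, so x has a successor.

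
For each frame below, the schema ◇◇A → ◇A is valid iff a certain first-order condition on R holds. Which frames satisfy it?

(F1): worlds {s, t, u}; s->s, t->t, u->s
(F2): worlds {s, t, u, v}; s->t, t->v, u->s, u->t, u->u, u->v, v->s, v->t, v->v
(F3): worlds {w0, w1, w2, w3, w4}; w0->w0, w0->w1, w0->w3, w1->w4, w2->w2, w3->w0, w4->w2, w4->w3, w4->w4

This is the axiom for transitivity; its first-order frame correspondent is ∀x ∀y ∀z (Rxy ∧ Ryz → Rxz).
(F1): satisfies the condition.
(F2): fails — Rtv and Rvt but not Rtt.
(F3): fails — Rw3w0 and Rw0w1 but not Rw3w1.
Valid on: (F1).

(F1)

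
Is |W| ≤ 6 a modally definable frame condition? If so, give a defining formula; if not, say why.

No

Any modally definable frame class is closed under disjoint unions.
Any modal formula valid on each of 7 disjoint one-world frames is valid on their disjoint union (validity is preserved under disjoint unions). Each one-world frame has |W|=1≤6, but the union has |W|=7.
So no modal formula (or set of formulas) defines exactly the |W|≤6 frames.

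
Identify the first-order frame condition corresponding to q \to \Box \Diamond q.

symmetry: \forall x \forall y (Rxy \to Ryx)

This is the B axiom.
Its frame correspondent is symmetry — \forall x \forall y (Rxy \to Ryx).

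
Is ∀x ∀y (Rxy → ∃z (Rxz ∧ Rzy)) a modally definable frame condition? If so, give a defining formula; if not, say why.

This is a Sahlqvist condition; the C4 axiom □□r → □r defines it.
Suppose □□r→□r is valid. Take Rxy and set V(r)={w : xR²w}. Then □□r at x, so □r at x, so r at y, i.e. ∃z(Rxz∧Rzy).

Definable; □□r → □r defines it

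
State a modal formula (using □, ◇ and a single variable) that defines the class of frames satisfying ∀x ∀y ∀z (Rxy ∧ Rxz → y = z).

◇s → □s

The condition is partial functionality. The CD schema ◇s → □s defines it.
Suppose ◇s→□s is valid. Take Rxy, Rxz and set V(s)={y}. Then ◇s at x, so □s at x, so s at z, i.e. z=y.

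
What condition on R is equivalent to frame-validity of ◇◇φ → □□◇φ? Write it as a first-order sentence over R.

∀x ∀y ∀z ((xR²y ∧ xR²z) → ∃w (y = w ∧ zRw))

This is a Sahlqvist (Geach-type) schema ◇^2□^0φ → □^2◇^1φ.
Minimal-valuation argument: fix x; take any y with xR^2y and any z with xR^2z. Set V(φ) to the set of worlds R-reachable from y in exactly 0 steps. Then □^0φ holds at y, so the antecedent holds at x; validity forces ◇^1φ at z, giving a w with zR^1w and yR^0w.
First-order correspondent: ∀x ∀y ∀z ((xR²y ∧ xR²z) → ∃w (y = w ∧ zRw)).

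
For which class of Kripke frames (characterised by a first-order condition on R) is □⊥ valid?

emptiness of R: ∀x ∀y ¬Rxy

□⊥ is valid iff no world has any successor (otherwise □⊥ fails at any world with one).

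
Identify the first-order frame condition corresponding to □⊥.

Emptiness of R

□⊥ is valid iff no world has any successor (otherwise □⊥ fails at any world with one).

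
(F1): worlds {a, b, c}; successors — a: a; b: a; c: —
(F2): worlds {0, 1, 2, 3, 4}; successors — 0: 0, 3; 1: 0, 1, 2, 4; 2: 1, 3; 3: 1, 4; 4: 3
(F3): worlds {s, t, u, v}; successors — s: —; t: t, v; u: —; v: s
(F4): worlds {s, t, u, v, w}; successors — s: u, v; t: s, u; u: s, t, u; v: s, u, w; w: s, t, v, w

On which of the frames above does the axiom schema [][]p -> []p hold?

This is the axiom for density; its first-order frame correspondent is forall x forall y (Rxy -> exists z (Rxz & Rzy)).
(F1): holds.
(F2): fails — R23 but no z with R2z and Rz3.
(F3): fails — Rvs but no z with Rvz and Rzs.
(F4): fails — Rsv but no z with Rsz and Rzv.
Valid on: (F1).

(F1)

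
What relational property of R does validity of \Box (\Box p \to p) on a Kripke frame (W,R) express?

shift-reflexivity

This schema is the T□ axiom.
Its frame correspondent is shift-reflexivity — \forall x \forall y (Rxy \to Ryy).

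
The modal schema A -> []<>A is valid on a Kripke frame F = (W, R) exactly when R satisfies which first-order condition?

Suppose A→□◇A is valid. Take Rxy and set V(A)={x}. Then A at x, so □◇A at x, so ◇A at y, so some z with Ryz has A; z=x, i.e. Ryx.
The converse is a direct semantic check.
Frame condition: forall x forall y (Rxy -> Ryx).

Symmetry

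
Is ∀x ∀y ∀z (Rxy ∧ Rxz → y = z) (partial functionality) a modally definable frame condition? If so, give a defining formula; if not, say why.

Yes, by ◇r → □r

The condition is partial functionality. A defining modal formula is ◇r → □r.
Suppose ◇r→□r is valid. Take Rxy, Rxz and set V(r)={y}. Then ◇r at x, so □r at x, so r at z, i.e. z=y.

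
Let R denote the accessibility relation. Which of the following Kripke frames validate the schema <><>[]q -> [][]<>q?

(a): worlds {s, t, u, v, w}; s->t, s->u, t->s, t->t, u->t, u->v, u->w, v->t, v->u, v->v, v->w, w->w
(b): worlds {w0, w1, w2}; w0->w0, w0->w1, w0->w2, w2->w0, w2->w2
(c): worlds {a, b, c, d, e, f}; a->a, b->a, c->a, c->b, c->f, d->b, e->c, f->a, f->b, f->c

(c)

The schema corresponds to a generalized confluence (Geach) condition: forall x forall y forall z ((x R^2 y & x R^2 z) -> exists w (yRw & zRw)).
(a): fails — sR²s, sR²w but no w* with sRw* and wRw*.
(b): fails — w0R²w0, w0R²w1 but no w with w0Rw and w1Rw.
(c): holds.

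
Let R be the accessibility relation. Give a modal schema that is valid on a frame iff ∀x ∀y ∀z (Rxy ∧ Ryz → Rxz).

□r → □□r

This is transitivity; the standard corresponding axiom is 4: □r → □□r.
Suppose □r→□□r is valid. Take Rxy, Ryz and set V(r)={w : Rxw}. Then □r at x, so □□r at x, so □r at y, so r at z, i.e. Rxz.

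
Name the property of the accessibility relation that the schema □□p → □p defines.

Suppose □□p→□p is valid. Take Rxy and set V(p)={w : xR²w}. Then □□p at x, so □p at x, so p at y, i.e. ∃z(Rxz∧Rzy).

density: ∀x ∀y (Rxy → ∃z (Rxz ∧ Rzy))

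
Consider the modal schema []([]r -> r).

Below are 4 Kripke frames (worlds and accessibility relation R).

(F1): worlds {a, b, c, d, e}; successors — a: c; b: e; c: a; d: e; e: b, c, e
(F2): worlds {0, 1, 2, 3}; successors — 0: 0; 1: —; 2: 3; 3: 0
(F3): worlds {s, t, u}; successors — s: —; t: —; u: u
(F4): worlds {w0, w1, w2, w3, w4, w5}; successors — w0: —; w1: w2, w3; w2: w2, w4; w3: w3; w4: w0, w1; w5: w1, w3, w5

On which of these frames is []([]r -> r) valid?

The schema corresponds to shift-reflexivity: forall x forall y (Rxy -> Ryy).
(F1): fails — Reb but not Rbb.
(F2): fails — R23 but not R33.
(F3): condition met.
(F4): fails — Rw2w4 but not Rw4w4.
Valid on: (F3).

(F3)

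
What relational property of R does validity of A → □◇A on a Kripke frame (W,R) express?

This schema is the B axiom.
It corresponds to symmetry: ∀x ∀y (Rxy → Ryx).

symmetry: ∀x ∀y (Rxy → Ryx)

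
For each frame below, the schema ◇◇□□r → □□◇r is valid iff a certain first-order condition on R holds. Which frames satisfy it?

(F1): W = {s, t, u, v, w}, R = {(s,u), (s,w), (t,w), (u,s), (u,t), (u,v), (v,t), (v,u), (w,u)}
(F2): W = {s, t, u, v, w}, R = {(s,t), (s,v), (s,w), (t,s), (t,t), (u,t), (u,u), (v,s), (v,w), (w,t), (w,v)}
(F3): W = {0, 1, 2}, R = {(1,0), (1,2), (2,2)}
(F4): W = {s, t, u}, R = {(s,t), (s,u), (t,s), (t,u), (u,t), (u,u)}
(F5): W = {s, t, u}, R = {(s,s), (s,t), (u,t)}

This is the axiom for a generalized confluence (Geach) condition; its first-order frame correspondent is ∀x ∀y ∀z ((xR²y ∧ xR²z) → ∃w (yR²w ∧ zRw)).
(F1): fails — sR²s, sR²t but no w* with sR²w* and tRw*.
(F2): condition met.
(F3): condition met.
(F4): condition met.
(F5): fails — sR²s, sR²t but no w with sR²w and tRw.

(F2), (F3), (F4)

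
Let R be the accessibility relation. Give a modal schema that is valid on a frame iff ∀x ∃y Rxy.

□ψ → ◇ψ

The condition is seriality. The D schema □ψ → ◇ψ defines it.
Suppose □ψ→◇ψ is valid. At any x set V(ψ)=W. Then □ψ at x, so ◇ψ at x, so x has a successor.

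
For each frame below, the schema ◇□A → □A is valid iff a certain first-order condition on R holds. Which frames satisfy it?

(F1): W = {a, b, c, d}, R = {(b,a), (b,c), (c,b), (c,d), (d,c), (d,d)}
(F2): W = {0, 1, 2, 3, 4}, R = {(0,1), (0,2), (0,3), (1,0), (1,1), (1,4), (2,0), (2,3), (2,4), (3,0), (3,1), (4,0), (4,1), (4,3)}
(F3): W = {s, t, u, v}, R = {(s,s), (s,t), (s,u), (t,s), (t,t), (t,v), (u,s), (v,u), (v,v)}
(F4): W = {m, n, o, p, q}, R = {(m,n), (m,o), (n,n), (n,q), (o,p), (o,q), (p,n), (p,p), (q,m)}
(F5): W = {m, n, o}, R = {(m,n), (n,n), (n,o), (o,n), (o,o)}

(F5)

This is the axiom for the Euclidean property; its first-order frame correspondent is ∀x ∀y ∀z (Rxy ∧ Rxz → Ryz).
(F1): fails — Rbc and Rbc but not Rcc.
(F2): fails — R02 and R02 but not R22.
(F3): fails — Rsu and Rsu but not Ruu.
(F4): fails — Rmo and Rmo but not Roo.
(F5): ✓.
Valid on: (F5).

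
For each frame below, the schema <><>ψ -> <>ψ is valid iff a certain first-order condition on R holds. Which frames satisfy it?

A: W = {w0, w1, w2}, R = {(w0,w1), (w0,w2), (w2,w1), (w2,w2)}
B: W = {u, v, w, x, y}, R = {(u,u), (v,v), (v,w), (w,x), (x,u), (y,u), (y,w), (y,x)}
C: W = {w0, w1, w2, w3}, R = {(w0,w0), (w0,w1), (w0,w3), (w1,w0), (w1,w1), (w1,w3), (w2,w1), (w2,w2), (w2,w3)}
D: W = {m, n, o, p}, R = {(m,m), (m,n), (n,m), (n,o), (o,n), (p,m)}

A

This is the axiom for transitivity; its first-order frame correspondent is forall x forall y forall z (Rxy & Ryz -> Rxz).
A: ✓.
B: fails — Rwx and Rxu but not Rwu.
C: fails — Rw2w1 and Rw1w0 but not Rw2w0.
D: fails — Ron and Rno but not Roo.
Valid on: A.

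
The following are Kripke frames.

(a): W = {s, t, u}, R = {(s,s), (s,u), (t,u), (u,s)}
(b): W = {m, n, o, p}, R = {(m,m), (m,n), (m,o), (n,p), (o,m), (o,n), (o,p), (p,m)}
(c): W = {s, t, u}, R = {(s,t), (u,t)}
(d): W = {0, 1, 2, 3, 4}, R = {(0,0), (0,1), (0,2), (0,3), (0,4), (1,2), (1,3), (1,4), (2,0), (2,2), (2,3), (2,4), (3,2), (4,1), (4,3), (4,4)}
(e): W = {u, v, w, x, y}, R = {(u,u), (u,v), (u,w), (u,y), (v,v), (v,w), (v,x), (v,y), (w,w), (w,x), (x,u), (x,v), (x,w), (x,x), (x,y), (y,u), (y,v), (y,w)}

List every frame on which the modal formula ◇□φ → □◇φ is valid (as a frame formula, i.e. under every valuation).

(a), (e)

The schema corresponds to convergence: ∀x ∀y ∀z (Rxy ∧ Rxz → ∃w (Ryw ∧ Rzw)).
(a): holds.
(b): fails — Rmm and Rmn but m and n have no common successor.
(c): fails — Rst and Rst but t and t have no common successor.
(d): fails — R04 and R03 but 4 and 3 have no common successor.
(e): holds.
Valid on: (a), (e).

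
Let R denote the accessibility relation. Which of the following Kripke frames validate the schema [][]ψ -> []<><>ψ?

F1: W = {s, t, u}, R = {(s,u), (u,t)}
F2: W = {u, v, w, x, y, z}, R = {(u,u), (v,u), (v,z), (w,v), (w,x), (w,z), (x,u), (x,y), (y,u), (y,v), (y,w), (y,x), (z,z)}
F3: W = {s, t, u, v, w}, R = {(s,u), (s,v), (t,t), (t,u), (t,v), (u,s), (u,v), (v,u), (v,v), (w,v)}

This is the axiom for a generalized confluence (Geach) condition; its first-order frame correspondent is forall x forall z (xRz -> exists w (x R^2 w & z R^2 w)).
F1: fails — sRu but no w with sR²w and uR²w.
F2: condition met.
F3: condition met.

F2, F3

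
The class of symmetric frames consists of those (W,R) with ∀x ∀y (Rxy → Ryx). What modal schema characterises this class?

The condition is symmetry. The B schema q → □◇q defines it.

q → □◇q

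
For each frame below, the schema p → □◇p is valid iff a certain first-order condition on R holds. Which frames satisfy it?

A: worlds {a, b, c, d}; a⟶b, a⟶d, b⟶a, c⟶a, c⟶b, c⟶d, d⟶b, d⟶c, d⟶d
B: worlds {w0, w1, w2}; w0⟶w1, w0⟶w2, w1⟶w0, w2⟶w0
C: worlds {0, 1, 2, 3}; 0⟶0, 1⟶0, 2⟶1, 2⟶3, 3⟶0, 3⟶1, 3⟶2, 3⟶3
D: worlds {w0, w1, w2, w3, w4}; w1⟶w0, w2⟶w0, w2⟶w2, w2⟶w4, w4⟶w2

B

Frame correspondent (Sahlqvist): ∀x ∀y (Rxy → Ryx) — i.e. symmetry.
A: fails — Rcb but not Rbc.
B: condition met.
C: fails — R10 but not R01.
D: fails — Rw1w0 but not Rw0w1.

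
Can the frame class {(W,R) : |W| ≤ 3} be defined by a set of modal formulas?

Modal frame validity is preserved under disjoint unions.
Any modal formula valid on each of 4 disjoint one-world frames is valid on their disjoint union (validity is preserved under disjoint unions). Each one-world frame has |W|=1≤3, but the union has |W|=4.
So no modal formula (or set of formulas) defines exactly the |W|≤3 frames.

Not modally definable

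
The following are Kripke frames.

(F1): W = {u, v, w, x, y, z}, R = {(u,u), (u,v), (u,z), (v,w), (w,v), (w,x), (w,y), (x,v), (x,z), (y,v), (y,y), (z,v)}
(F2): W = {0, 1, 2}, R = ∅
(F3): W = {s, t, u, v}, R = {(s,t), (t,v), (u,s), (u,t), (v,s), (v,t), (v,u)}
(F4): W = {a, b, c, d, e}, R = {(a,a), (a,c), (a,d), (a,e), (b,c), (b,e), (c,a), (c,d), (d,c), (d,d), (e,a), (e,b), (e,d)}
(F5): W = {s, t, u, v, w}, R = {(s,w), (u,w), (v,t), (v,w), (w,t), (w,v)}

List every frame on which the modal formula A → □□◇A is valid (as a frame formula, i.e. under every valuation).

(F2)

This is the axiom for a generalized confluence (Geach) condition; its first-order frame correspondent is ∀x ∀z (xR²z → ∃w (x = w ∧ zRw)).
(F1): fails — uR²v but no t with u=t and vRt.
(F2): ✓.
(F3): fails — tR²t but no w with t=w and tRw.
(F4): fails — aR²b but no w with a=w and bRw.
(F5): fails — sR²t but no w* with s=w* and tRw*.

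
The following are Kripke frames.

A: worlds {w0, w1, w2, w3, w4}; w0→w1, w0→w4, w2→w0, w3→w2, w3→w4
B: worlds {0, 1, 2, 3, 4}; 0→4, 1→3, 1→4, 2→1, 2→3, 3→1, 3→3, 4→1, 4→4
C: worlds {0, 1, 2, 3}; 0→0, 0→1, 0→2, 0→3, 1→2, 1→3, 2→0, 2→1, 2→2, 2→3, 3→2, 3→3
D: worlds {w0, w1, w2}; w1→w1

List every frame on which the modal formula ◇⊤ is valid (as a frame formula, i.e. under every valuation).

B, C

This is the axiom for seriality; its first-order frame correspondent is ∀x ∃y Rxy.
A: fails — world w1 has no successor.
B: condition met.
C: condition met.
D: fails — world w0 has no successor.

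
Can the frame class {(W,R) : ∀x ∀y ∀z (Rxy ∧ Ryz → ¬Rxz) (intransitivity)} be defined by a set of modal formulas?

Modal frame validity is preserved under surjective bounded morphisms.
The 5-cycle (worlds s,t,u,v,w with s→t→u→v→w→s) is intransitive. Mapping every world to a single reflexive point • is a surjective bounded morphism; the reflexive point is not intransitive (R••∧R•• but R••).
So no modal formula (or set of formulas) defines exactly the intransitive frames.

No — not modally definable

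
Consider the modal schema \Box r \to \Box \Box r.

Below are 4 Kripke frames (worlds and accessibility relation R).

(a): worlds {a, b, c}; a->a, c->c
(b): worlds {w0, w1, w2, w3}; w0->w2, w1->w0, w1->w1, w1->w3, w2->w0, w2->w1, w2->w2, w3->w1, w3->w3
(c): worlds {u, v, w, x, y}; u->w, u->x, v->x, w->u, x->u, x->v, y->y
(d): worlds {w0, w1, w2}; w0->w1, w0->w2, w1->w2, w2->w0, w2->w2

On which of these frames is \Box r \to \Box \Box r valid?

The schema corresponds to transitivity: \forall x \forall y \forall z (Rxy \wedge Ryz \to Rxz).
(a): holds.
(b): fails — Rw1w0 and Rw0w2 but not Rw1w2.
(c): fails — Rwu and Ruw but not Rww.
(d): fails — Rw1w2 and Rw2w0 but not Rw1w0.
Valid on: (a).

(a)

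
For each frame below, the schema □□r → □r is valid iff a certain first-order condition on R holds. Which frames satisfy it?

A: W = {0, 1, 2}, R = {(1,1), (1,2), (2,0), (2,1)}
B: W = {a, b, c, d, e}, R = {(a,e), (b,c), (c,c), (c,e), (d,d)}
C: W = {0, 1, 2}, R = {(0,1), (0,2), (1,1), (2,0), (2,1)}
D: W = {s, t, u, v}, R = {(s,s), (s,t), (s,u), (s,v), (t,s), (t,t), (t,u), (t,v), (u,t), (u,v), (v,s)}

D

This is the axiom for density; its first-order frame correspondent is ∀x ∀y (Rxy → ∃z (Rxz ∧ Rzy)).
A: fails — R20 but no z with R2z and Rz0.
B: fails — Rae but no z with Raz and Rze.
C: fails — R02 but no z with R0z and Rz2.
D: holds.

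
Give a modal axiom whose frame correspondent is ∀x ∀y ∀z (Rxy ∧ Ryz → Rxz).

□s → □□s

A defining formula is □s → □□s (the 4 axiom).
Suppose □s→□□s is valid. Take Rxy, Ryz and set V(s)={w : Rxw}. Then □s at x, so □□s at x, so □s at y, so s at z, i.e. Rxz.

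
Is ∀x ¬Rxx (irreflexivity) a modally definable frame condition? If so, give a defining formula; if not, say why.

Any modally definable frame class is closed under surjective bounded morphisms.
The 3-cycle (worlds w0,w1,w2 with w0→w1→w2→w0) is irreflexive, and the map sending every world to a single reflexive point • is a surjective bounded morphism (forth: every edge maps to (•,•); back: every world has a successor). So any modal formula valid on the 3-cycle is also valid on the reflexive point, which is not irreflexive.
So no modal formula (or set of formulas) defines exactly the irreflexive frames.

Not definable by any modal formula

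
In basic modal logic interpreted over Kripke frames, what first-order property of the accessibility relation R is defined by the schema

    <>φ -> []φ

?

partial functionality

Suppose ◇φ→□φ is valid. Take Rxy, Rxz and set V(φ)={y}. Then ◇φ at x, so □φ at x, so φ at z, i.e. z=y.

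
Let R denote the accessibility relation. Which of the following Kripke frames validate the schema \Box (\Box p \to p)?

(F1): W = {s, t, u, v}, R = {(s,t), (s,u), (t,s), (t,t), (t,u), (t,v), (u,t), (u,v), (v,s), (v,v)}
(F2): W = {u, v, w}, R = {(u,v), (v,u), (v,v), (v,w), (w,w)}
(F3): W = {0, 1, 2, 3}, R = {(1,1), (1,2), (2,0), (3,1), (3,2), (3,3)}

none

This is the axiom for shift-reflexivity; its first-order frame correspondent is \forall x \forall y (Rxy \to Ryy).
(F1): fails — Rts but not Rss.
(F2): fails — Rvu but not Ruu.
(F3): fails — R32 but not R22.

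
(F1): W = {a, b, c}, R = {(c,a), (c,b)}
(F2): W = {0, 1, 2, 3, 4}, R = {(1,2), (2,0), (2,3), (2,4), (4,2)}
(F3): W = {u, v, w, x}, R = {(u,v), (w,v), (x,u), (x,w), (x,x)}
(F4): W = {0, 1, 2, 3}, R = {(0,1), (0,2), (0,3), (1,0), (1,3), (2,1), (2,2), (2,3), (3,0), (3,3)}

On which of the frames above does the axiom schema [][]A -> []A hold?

Frame correspondent (Sahlqvist): forall x forall y (Rxy -> exists z (Rxz & Rzy)) — i.e. density.
(F1): fails — Rca but no z with Rcz and Rza.
(F2): fails — R12 but no z with R1z and Rz2.
(F3): fails — Ruv but no z with Ruz and Rzv.
(F4): condition met.

(F4)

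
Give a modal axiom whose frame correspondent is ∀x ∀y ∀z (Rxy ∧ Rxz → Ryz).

◇p → □◇p

The condition is the Euclidean property. The 5 schema ◇p → □◇p defines it.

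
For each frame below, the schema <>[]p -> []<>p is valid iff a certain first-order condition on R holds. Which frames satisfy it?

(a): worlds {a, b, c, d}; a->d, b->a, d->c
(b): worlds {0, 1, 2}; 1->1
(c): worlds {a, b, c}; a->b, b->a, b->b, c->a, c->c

Frame correspondent (Sahlqvist): forall x forall y forall z (Rxy & Rxz -> exists w (Ryw & Rzw)) — i.e. convergence.
(a): fails — Rdc and Rdc but c and c have no common successor.
(b): condition met.
(c): fails — Rcc and Rca but c and a have no common successor.

(b)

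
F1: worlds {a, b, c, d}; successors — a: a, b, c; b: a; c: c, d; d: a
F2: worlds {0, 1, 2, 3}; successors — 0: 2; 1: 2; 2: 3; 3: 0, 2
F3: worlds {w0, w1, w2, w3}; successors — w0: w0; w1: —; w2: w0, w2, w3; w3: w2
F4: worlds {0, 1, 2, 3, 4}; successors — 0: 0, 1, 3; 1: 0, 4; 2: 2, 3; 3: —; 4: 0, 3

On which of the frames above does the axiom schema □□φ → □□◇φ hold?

The schema corresponds to a generalized confluence (Geach) condition: ∀x ∀z (xR²z → ∃w (xR²w ∧ zRw)).
F1: condition met.
F2: fails — 0R²3 but no w with 0R²w and 3Rw.
F3: condition met.
F4: fails — 0R²3 but no w with 0R²w and 3Rw.

F1, F3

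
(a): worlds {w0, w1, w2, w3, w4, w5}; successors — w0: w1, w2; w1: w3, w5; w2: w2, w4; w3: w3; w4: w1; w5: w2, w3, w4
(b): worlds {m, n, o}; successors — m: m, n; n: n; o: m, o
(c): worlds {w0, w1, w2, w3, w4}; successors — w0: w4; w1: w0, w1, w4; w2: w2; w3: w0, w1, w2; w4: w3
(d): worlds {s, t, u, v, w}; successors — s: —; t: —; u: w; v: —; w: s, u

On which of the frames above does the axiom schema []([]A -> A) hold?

(b)

The schema corresponds to shift-reflexivity: forall x forall y (Rxy -> Ryy).
(a): fails — Rw1w5 but not Rw5w5.
(b): holds.
(c): fails — Rw1w0 but not Rw0w0.
(d): fails — Rwu but not Ruu.
Valid on: (b).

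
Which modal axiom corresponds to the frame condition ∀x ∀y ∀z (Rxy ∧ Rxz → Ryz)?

◇q → □◇q

The condition is the Euclidean property. The 5 schema ◇q → □◇q defines it.
Suppose ◇q→□◇q is valid. Take Rxy, Rxz and set V(q)={y}. Then ◇q at x, so □◇q at x, so ◇q at z, so some w with Rzw has q; w=y, i.e. Rzy. By symmetry of the argument, Ryz.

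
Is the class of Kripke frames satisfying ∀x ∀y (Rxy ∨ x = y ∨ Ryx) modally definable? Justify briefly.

No

Modal frame validity is preserved under disjoint unions.
Take 3 disjoint single-world reflexive frames: each is trivially connected, but their disjoint union has 3 worlds with no edge between distinct components, so it is not connected.
So no modal formula (or set of formulas) defines exactly the connected frames.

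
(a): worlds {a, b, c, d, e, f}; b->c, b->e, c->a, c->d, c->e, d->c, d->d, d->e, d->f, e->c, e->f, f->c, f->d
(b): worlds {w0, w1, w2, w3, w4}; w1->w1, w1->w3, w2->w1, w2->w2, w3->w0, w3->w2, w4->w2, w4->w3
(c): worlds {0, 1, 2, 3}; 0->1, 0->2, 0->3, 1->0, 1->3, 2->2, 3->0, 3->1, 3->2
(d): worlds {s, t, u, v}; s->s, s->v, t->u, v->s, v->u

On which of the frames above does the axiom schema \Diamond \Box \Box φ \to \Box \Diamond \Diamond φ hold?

(c)

Frame correspondent (Sahlqvist): \forall x \forall y \forall z ((xRy \wedge xRz) \to \exists w (y R^2 w \wedge z R^2 w)) — i.e. a generalized confluence (Geach) condition.
(a): fails — cRa, cRa but no w with aR²w and aR²w.
(b): fails — w3Rw0, w3Rw0 but no w with w0R²w and w0R²w.
(c): satisfies the condition.
(d): fails — tRu, tRu but no w with uR²w and uR²w.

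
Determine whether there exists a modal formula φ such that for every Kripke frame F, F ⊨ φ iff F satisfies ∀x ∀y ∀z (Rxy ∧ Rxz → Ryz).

Yes: it is the Euclidean property, defined by the 5 schema ◇r → □◇r.

Yes — defined by ◇r → □◇r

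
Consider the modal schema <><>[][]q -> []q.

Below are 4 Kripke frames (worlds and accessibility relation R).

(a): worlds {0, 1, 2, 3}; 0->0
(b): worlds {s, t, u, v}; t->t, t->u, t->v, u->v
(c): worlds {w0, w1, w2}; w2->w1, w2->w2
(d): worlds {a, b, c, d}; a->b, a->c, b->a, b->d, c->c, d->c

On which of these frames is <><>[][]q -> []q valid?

(a)

Frame correspondent (Sahlqvist): forall x forall y forall z ((x R^2 y & xRz) -> exists w (y R^2 w & z = w)) — i.e. a generalized confluence (Geach) condition.
(a): holds.
(b): fails — tR²u, tRt but no w with uR²w and t=w.
(c): fails — w2R²w1, w2Rw1 but no w with w1R²w and w1=w.
(d): fails — aR²a, aRb but no w with aR²w and b=w.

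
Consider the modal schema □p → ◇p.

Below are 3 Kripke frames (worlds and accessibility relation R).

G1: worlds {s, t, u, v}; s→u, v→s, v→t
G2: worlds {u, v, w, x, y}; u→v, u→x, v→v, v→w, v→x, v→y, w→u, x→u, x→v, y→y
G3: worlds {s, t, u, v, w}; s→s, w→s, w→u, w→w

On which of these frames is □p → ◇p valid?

G2

This is the axiom for seriality; its first-order frame correspondent is ∀x ∃y Rxy.
G1: fails — world t has no successor.
G2: condition met.
G3: fails — world t has no successor.
Valid on: G2.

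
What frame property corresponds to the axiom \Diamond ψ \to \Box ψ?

Partial functionality

Suppose ◇ψ→□ψ is valid. Take Rxy, Rxz and set V(ψ)={y}. Then ◇ψ at x, so □ψ at x, so ψ at z, i.e. z=y.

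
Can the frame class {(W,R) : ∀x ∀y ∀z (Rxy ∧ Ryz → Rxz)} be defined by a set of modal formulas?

Yes: it is transitivity, defined by the 4 schema □r → □□r.
Suppose □r→□□r is valid. Take Rxy, Ryz and set V(r)={w : Rxw}. Then □r at x, so □□r at x, so □r at y, so r at z, i.e. Rxz.

Yes — defined by □r → □□r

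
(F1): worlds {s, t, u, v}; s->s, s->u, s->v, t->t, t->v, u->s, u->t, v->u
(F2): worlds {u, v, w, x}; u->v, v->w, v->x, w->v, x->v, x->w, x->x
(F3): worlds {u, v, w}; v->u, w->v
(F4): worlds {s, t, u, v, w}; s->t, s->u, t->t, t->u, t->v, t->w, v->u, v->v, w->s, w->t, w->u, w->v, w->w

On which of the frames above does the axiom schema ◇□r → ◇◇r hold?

(F1), (F2)

The schema corresponds to a generalized confluence (Geach) condition: ∀x ∀y (xRy → ∃w (yRw ∧ xR²w)).
(F1): satisfies the condition.
(F2): satisfies the condition.
(F3): fails — vRu but no t with uRt and vR²t.
(F4): fails — sRu but no w* with uRw* and sR²w*.
Valid on: (F1), (F2).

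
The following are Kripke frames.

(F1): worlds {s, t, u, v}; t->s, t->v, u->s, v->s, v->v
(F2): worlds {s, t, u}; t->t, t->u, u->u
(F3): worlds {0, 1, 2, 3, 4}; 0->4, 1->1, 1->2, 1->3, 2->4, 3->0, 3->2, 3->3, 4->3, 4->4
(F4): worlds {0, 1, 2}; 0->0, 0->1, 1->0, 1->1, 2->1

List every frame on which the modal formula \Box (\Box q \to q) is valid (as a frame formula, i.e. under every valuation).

Frame correspondent (Sahlqvist): \forall x \forall y (Rxy \to Ryy) — i.e. shift-reflexivity.
(F1): fails — Rus but not Rss.
(F2): ✓.
(F3): fails — R32 but not R22.
(F4): ✓.
Valid on: (F2), (F4).

(F2), (F4)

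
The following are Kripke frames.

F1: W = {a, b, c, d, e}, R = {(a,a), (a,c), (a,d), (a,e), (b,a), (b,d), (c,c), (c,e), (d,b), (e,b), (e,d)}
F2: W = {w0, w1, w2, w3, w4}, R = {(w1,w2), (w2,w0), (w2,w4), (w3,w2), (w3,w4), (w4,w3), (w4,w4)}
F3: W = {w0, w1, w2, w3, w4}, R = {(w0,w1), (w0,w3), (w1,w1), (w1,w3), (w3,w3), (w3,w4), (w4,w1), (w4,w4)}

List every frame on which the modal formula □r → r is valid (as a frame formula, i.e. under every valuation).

none

The schema corresponds to reflexivity: ∀x Rxx.
F1: fails — world b does not see itself.
F2: fails — world w0 does not see itself.
F3: fails — world w0 does not see itself.
Valid on no frame.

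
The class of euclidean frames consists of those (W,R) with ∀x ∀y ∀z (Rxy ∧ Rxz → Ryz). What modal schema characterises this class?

◇r → □◇r

The condition is the Euclidean property. The 5 schema ◇r → □◇r defines it.
Suppose ◇r→□◇r is valid. Take Rxy, Rxz and set V(r)={y}. Then ◇r at x, so □◇r at x, so ◇r at z, so some w with Rzw has r; w=y, i.e. Rzy. By symmetry of the argument, Ryz.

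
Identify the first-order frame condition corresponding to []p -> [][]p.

Suppose □p→□□p is valid. Take Rxy, Ryz and set V(p)={w : Rxw}. Then □p at x, so □□p at x, so □p at y, so p at z, i.e. Rxz.
The converse is a direct semantic check.
So the correspondent is transitivity.

transitivity: forall x forall y forall z (Rxy & Ryz -> Rxz)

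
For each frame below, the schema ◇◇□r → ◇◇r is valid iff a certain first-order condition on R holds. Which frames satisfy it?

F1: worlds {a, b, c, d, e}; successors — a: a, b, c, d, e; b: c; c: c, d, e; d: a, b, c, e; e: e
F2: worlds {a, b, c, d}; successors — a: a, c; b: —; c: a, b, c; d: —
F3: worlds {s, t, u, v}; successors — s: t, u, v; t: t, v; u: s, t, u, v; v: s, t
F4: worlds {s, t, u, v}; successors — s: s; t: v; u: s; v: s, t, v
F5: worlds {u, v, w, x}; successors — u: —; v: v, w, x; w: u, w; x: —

F1, F3, F4

The schema corresponds to a generalized confluence (Geach) condition: ∀x ∀y (xR²y → ∃w (yRw ∧ xR²w)).
F1: satisfies the condition.
F2: fails — aR²b but no w with bRw and aR²w.
F3: satisfies the condition.
F4: satisfies the condition.
F5: fails — vR²u but no t with uRt and vR²t.
Valid on: F1, F3, F4.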